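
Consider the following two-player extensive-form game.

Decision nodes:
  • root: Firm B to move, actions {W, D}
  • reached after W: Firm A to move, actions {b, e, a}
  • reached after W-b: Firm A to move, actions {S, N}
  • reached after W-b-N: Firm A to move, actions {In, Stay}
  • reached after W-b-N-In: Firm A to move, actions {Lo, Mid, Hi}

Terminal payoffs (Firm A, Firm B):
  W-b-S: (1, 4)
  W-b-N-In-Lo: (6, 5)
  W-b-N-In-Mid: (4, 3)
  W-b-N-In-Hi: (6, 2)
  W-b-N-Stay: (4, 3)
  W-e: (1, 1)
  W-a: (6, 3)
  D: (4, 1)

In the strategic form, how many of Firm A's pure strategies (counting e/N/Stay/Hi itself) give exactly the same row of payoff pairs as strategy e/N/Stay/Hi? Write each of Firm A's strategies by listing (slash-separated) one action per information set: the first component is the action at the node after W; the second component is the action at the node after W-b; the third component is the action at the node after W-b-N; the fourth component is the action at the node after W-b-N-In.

Row for e/N/Stay/Hi (columns W, D): (1,1) (4,1).
Under e/N/Stay/Hi, Firm A's choice at the node after W-b and at the node after W-b-N and at the node after W-b-N-In can never be reached regardless of what Firm B does, so varying those choices leaves every outcome unchanged.
Holding the reachable choices fixed and varying the unreachable ones freely already gives 2 × 2 × 3 = 12 equivalent strategies.
No other strategy reproduces this row, so those 12 are the full class: e/S/In/Lo, e/S/In/Mid, e/S/In/Hi, e/S/Stay/Lo, e/S/Stay/Mid, e/S/Stay/Hi, e/N/In/Lo, e/N/In/Mid, e/N/In/Hi, e/N/Stay/Lo, e/N/Stay/Mid, e/N/Stay/Hi.

12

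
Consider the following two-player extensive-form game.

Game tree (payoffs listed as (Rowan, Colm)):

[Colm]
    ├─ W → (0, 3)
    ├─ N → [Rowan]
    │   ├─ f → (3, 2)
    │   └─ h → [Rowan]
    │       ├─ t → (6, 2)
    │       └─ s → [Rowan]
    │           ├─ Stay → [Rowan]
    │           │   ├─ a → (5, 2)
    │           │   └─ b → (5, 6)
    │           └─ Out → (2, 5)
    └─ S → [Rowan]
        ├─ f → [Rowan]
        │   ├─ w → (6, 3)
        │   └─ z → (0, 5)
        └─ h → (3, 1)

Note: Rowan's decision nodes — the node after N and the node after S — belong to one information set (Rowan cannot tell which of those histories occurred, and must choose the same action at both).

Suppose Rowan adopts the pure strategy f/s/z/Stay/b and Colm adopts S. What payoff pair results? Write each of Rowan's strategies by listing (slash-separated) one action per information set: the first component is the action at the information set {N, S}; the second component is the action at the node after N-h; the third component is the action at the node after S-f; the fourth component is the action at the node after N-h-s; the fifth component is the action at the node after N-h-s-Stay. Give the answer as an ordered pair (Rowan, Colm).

Trace the play path from the root:
  Colm plays S
  Rowan plays f at [S]
  Rowan plays z at [S-f]
→ terminal payoff (0, 5).
(Rowan's choice at the node after N-h is never reached on this path, so it doesn't affect the outcome.)

(0, 5)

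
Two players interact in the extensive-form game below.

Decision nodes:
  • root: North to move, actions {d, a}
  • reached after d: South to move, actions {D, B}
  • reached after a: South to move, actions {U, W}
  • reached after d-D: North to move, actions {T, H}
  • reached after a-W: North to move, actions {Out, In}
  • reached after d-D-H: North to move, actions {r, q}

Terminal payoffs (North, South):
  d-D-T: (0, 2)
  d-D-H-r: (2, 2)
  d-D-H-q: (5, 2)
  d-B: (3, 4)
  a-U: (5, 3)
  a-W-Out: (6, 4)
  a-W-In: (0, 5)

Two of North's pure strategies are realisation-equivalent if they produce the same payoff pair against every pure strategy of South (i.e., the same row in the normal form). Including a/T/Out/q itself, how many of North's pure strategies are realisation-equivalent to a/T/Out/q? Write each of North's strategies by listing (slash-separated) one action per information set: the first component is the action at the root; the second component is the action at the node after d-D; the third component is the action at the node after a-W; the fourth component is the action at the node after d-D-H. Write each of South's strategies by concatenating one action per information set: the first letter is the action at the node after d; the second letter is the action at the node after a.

4

Row for a/T/Out/q (columns DU, DW, BU, BW): (5,3) (6,4) (5,3) (6,4).
Under a/T/Out/q, North's choice at the node after d-D and at the node after d-D-H can never be reached regardless of what South does, so varying those choices leaves every outcome unchanged.
Holding the reachable choices fixed and varying the unreachable ones freely already gives 2 × 2 = 4 equivalent strategies.
No other strategy reproduces this row, so those 4 are the full class: a/T/Out/r, a/T/Out/q, a/H/Out/r, a/H/Out/q.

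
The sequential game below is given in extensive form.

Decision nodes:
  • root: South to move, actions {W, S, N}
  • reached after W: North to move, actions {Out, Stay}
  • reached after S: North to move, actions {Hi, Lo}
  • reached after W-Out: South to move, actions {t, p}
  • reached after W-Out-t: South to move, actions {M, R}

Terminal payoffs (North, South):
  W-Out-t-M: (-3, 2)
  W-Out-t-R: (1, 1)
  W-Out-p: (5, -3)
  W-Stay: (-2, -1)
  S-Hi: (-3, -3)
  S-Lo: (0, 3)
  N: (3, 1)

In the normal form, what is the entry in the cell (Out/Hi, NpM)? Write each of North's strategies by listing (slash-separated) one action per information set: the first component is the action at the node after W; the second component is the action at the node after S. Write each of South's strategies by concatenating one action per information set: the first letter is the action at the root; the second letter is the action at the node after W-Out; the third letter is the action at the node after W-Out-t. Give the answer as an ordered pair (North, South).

(3, 1)

Trace the play path from the root:
  South plays N
→ terminal payoff (3, 1).
(North's choice at the node after W is never reached on this path, so it doesn't affect the outcome.)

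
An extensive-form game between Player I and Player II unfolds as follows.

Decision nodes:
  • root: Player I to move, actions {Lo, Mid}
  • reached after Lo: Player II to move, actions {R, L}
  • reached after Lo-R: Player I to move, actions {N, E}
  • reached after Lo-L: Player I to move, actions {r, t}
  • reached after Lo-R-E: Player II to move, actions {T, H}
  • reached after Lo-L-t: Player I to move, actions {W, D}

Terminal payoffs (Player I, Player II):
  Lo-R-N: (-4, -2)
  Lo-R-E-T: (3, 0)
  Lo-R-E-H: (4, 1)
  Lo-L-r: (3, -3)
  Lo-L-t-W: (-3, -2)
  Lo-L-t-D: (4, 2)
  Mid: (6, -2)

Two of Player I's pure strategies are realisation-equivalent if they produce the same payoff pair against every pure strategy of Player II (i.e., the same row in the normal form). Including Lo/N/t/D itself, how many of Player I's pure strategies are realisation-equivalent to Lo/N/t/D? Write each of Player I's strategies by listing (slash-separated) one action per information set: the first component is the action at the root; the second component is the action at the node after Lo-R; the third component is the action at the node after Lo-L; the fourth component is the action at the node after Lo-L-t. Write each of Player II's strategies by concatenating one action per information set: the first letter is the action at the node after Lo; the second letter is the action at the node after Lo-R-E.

Row for Lo/N/t/D (columns RT, RH, LT, LH): (-4,-2) (-4,-2) (4,2) (4,2).
Every one of Player I's information sets is on the play path for some reply by Player II when Player I follows Lo/N/t/D.
Changing the action at any of them therefore changes at least one column, so only Lo/N/t/D itself gives this row.

1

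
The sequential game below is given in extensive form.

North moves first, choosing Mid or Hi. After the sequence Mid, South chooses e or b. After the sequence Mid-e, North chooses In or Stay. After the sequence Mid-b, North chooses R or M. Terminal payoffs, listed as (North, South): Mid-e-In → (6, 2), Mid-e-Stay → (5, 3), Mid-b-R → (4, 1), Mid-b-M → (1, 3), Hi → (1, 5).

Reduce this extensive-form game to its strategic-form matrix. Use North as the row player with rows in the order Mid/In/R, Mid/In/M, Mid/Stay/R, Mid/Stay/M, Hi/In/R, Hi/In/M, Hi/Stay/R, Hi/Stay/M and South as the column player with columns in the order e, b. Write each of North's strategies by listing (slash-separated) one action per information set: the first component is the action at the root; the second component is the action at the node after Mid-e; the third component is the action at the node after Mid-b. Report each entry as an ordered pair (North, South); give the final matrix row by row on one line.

Mid/In/R: (6,2) (4,1) | Mid/In/M: (6,2) (1,3) | Mid/Stay/R: (5,3) (4,1) | Mid/Stay/M: (5,3) (1,3) | Hi/In/R: (1,5) (1,5) | Hi/In/M: (1,5) (1,5) | Hi/Stay/R: (1,5) (1,5) | Hi/Stay/M: (1,5) (1,5)

Row Mid/In/R: e→(6,2), b→(4,1)
Row Mid/In/M: e→(6,2), b→(1,3)
Row Mid/Stay/R: e→(5,3), b→(4,1)
Row Mid/Stay/M: e→(5,3), b→(1,3)
Row Hi/In/R: e→(1,5), b→(1,5)
Row Hi/In/M: e→(1,5), b→(1,5)
Row Hi/Stay/R: e→(1,5), b→(1,5)
Row Hi/Stay/M: e→(1,5), b→(1,5)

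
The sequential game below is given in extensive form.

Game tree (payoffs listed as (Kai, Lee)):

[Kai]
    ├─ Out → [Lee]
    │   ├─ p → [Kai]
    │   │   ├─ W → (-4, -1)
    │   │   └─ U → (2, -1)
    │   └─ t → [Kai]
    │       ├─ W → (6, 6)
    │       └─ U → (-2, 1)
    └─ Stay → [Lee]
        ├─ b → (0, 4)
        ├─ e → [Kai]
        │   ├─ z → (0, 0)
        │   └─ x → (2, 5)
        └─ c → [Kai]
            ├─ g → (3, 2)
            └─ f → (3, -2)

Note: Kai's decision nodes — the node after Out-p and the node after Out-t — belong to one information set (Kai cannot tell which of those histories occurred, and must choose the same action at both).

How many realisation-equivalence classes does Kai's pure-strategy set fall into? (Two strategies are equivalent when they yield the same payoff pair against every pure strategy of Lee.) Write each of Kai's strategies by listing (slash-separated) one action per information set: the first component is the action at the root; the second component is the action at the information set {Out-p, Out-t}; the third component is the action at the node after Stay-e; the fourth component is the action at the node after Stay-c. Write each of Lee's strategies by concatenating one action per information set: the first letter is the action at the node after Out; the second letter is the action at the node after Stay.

6

Kai has 16 pure strategies: Out/W/z/g, Out/W/z/f, Out/W/x/g, Out/W/x/f, Out/U/z/g, Out/U/z/f, Out/U/x/g, Out/U/x/f, Stay/W/z/g, Stay/W/z/f, Stay/W/x/g, Stay/W/x/f, Stay/U/z/g, Stay/U/z/f, Stay/U/x/g, Stay/U/x/f. Columns: pb, pe, pc, tb, te, tc.
{Out/W/z/g, Out/W/z/f, Out/W/x/g, Out/W/x/f} → row (-4,-1) (-4,-1) (-4,-1) (6,6) (6,6) (6,6)
{Out/U/z/g, Out/U/z/f, Out/U/x/g, Out/U/x/f} → row (2,-1) (2,-1) (2,-1) (-2,1) (-2,1) (-2,1)
{Stay/W/z/g, Stay/U/z/g} → row (0,4) (0,0) (3,2) (0,4) (0,0) (3,2)
{Stay/W/z/f, Stay/U/z/f} → row (0,4) (0,0) (3,-2) (0,4) (0,0) (3,-2)
{Stay/W/x/g, Stay/U/x/g} → row (0,4) (2,5) (3,2) (0,4) (2,5) (3,2)
{Stay/W/x/f, Stay/U/x/f} → row (0,4) (2,5) (3,-2) (0,4) (2,5) (3,-2)
That's 6 distinct rows out of 16 strategies.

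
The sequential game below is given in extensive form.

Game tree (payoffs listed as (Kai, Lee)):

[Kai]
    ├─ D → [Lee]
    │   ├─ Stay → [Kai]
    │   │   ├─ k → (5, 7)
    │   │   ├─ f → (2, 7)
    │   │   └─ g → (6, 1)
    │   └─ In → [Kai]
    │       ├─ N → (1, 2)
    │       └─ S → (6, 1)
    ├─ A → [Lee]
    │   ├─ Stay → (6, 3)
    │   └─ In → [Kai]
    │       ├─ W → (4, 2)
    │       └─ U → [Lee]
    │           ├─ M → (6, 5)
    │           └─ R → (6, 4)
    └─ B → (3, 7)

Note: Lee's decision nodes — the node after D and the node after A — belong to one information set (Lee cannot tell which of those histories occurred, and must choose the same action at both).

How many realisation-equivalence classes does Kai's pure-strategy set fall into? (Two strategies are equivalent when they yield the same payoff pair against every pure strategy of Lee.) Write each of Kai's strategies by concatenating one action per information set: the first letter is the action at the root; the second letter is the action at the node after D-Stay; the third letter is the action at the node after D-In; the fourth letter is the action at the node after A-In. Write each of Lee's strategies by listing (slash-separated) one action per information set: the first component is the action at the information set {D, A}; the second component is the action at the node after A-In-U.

9

Kai has 36 pure strategies: DkNW, DkNU, DkSW, DkSU, DfNW, DfNU, DfSW, DfSU, DgNW, DgNU, DgSW, DgSU, AkNW, AkNU, AkSW, AkSU, AfNW, AfNU, AfSW, AfSU, AgNW, AgNU, AgSW, AgSU, BkNW, BkNU, BkSW, BkSU, BfNW, BfNU, BfSW, BfSU, BgNW, BgNU, BgSW, BgSU. Columns: Stay/M, Stay/R, In/M, In/R.
{DkNW, DkNU} → row (5,7) (5,7) (1,2) (1,2)
{DkSW, DkSU} → row (5,7) (5,7) (6,1) (6,1)
{DfNW, DfNU} → row (2,7) (2,7) (1,2) (1,2)
{DfSW, DfSU} → row (2,7) (2,7) (6,1) (6,1)
{DgNW, DgNU} → row (6,1) (6,1) (1,2) (1,2)
{DgSW, DgSU} → row (6,1) (6,1) (6,1) (6,1)
{AkNW, AkSW, AfNW, AfSW, AgNW, AgSW} → row (6,3) (6,3) (4,2) (4,2)
{AkNU, AkSU, AfNU, AfSU, AgNU, AgSU} → row (6,3) (6,3) (6,5) (6,4)
{BkNW, BkNU, BkSW, BkSU, BfNW, BfNU, BfSW, BfSU, BgNW, BgNU, BgSW, BgSU} → row (3,7) (3,7) (3,7) (3,7)
That's 9 distinct rows out of 36 strategies.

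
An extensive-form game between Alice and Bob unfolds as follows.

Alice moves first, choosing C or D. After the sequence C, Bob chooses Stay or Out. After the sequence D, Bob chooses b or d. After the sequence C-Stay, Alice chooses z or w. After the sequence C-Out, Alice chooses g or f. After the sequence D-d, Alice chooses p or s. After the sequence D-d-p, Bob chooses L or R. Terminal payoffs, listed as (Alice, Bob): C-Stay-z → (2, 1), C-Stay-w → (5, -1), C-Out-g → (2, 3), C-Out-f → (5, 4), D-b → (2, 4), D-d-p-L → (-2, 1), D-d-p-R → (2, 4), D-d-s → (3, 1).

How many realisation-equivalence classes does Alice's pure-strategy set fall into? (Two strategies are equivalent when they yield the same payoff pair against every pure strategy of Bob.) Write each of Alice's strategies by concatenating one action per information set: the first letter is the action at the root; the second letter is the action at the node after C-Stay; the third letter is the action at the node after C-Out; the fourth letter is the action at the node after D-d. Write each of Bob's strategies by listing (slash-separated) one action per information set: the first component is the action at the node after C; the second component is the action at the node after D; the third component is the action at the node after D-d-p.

6

Alice has 16 pure strategies: Czgp, Czgs, Czfp, Czfs, Cwgp, Cwgs, Cwfp, Cwfs, Dzgp, Dzgs, Dzfp, Dzfs, Dwgp, Dwgs, Dwfp, Dwfs. Columns: Stay/b/L, Stay/b/R, Stay/d/L, Stay/d/R, Out/b/L, Out/b/R, Out/d/L, Out/d/R.
{Czgp, Czgs} → row (2,1) (2,1) (2,1) (2,1) (2,3) (2,3) (2,3) (2,3)
{Czfp, Czfs} → row (2,1) (2,1) (2,1) (2,1) (5,4) (5,4) (5,4) (5,4)
{Cwgp, Cwgs} → row (5,-1) (5,-1) (5,-1) (5,-1) (2,3) (2,3) (2,3) (2,3)
{Cwfp, Cwfs} → row (5,-1) (5,-1) (5,-1) (5,-1) (5,4) (5,4) (5,4) (5,4)
{Dzgp, Dzfp, Dwgp, Dwfp} → row (2,4) (2,4) (-2,1) (2,4) (2,4) (2,4) (-2,1) (2,4)
{Dzgs, Dzfs, Dwgs, Dwfs} → row (2,4) (2,4) (3,1) (3,1) (2,4) (2,4) (3,1) (3,1)
That's 6 distinct rows out of 16 strategies.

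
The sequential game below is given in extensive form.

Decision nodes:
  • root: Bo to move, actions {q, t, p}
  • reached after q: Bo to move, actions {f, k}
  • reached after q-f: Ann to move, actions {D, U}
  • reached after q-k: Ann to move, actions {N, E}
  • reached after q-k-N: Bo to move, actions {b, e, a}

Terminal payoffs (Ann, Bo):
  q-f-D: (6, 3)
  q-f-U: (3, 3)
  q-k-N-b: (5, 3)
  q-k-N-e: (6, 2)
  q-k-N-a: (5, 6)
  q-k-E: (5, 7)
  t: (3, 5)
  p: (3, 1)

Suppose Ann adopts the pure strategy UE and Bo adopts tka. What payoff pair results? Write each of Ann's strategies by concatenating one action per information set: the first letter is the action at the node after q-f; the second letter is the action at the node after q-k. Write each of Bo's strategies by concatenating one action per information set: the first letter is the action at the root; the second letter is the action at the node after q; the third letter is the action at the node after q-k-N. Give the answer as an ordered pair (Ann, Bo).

Trace the play path from the root:
  Bo plays t
→ terminal payoff (3, 5).
(Ann's choice at the node after q-f is never reached on this path, so it doesn't affect the outcome.)

(3, 5)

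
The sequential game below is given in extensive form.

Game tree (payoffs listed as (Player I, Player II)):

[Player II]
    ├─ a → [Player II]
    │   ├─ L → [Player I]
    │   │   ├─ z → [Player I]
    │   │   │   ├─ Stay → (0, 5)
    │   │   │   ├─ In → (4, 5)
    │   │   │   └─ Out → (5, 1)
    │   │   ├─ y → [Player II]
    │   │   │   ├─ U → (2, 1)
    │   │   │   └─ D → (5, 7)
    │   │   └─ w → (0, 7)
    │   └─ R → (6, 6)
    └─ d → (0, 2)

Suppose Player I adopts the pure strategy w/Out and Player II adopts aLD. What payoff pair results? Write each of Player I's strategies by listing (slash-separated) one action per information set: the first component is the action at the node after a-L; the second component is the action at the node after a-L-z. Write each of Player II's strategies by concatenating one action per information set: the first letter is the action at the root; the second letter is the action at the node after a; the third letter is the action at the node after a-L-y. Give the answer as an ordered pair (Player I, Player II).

Trace the play path from the root:
  Player II plays a
  Player II plays L at [a]
  Player I plays w at [a-L]
→ terminal payoff (0, 7).
(Player I's choice at the node after a-L-z is never reached on this path, so it doesn't affect the outcome.)

(0, 7)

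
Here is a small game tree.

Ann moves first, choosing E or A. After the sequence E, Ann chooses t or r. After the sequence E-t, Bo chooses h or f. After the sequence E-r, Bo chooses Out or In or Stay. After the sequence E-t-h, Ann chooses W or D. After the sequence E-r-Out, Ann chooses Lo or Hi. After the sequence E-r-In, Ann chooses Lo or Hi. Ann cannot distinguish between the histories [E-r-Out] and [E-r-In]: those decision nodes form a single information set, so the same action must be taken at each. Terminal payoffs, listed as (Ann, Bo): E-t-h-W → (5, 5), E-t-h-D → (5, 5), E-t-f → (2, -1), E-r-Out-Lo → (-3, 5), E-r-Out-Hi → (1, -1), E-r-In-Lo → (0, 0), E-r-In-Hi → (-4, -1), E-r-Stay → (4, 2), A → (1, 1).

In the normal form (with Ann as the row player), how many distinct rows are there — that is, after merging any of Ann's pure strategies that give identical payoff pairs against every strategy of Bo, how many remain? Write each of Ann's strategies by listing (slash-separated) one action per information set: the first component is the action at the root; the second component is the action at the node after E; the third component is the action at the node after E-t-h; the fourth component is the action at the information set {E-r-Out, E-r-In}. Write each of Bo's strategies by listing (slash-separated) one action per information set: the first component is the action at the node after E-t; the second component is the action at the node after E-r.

4

Ann has 16 pure strategies: E/t/W/Lo, E/t/W/Hi, E/t/D/Lo, E/t/D/Hi, E/r/W/Lo, E/r/W/Hi, E/r/D/Lo, E/r/D/Hi, A/t/W/Lo, A/t/W/Hi, A/t/D/Lo, A/t/D/Hi, A/r/W/Lo, A/r/W/Hi, A/r/D/Lo, A/r/D/Hi. Columns: h/Out, h/In, h/Stay, f/Out, f/In, f/Stay.
{E/t/W/Lo, E/t/W/Hi, E/t/D/Lo, E/t/D/Hi} → row (5,5) (5,5) (5,5) (2,-1) (2,-1) (2,-1)
{E/r/W/Lo, E/r/D/Lo} → row (-3,5) (0,0) (4,2) (-3,5) (0,0) (4,2)
{E/r/W/Hi, E/r/D/Hi} → row (1,-1) (-4,-1) (4,2) (1,-1) (-4,-1) (4,2)
{A/t/W/Lo, A/t/W/Hi, A/t/D/Lo, A/t/D/Hi, A/r/W/Lo, A/r/W/Hi, A/r/D/Lo, A/r/D/Hi} → row (1,1) (1,1) (1,1) (1,1) (1,1) (1,1)
That's 4 distinct rows out of 16 strategies.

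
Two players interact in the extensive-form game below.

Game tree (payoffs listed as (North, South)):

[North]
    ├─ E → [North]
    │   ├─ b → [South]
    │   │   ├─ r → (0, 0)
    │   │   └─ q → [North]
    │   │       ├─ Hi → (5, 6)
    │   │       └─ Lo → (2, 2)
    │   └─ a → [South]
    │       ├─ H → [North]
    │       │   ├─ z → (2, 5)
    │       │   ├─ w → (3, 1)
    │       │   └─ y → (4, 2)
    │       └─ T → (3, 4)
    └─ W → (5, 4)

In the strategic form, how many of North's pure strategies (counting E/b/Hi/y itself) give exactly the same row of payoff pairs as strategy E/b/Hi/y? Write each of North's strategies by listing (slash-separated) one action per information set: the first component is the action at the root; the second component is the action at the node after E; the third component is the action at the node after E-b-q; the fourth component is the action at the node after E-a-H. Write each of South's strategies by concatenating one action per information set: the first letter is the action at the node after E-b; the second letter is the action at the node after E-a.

3

Row for E/b/Hi/y (columns rH, rT, qH, qT): (0,0) (0,0) (5,6) (5,6).
Under E/b/Hi/y, North's choice at the node after E-a-H can never be reached regardless of what South does, so varying those choices leaves every outcome unchanged.
Holding the reachable choices fixed and varying the unreachable one freely already gives 3 equivalent strategies.
No other strategy reproduces this row, so those 3 are the full class: E/b/Hi/z, E/b/Hi/w, E/b/Hi/y.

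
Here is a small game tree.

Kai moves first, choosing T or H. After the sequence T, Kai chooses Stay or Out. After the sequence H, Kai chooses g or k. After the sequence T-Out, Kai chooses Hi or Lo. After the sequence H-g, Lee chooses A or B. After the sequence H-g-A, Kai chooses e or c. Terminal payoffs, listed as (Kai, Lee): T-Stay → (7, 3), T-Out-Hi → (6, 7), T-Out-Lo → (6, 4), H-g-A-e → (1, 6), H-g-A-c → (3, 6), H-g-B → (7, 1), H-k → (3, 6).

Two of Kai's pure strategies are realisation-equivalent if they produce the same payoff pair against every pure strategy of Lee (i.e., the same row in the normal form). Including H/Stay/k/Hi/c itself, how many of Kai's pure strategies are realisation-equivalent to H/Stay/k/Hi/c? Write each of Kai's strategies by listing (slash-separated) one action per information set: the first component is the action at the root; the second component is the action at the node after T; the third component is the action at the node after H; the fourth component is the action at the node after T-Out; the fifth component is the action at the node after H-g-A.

8

Row for H/Stay/k/Hi/c (columns A, B): (3,6) (3,6).
Under H/Stay/k/Hi/c, Kai's choice at the node after T and at the node after T-Out and at the node after H-g-A can never be reached regardless of what Lee does, so varying those choices leaves every outcome unchanged.
Holding the reachable choices fixed and varying the unreachable ones freely already gives 2 × 2 × 2 = 8 equivalent strategies.
No other strategy reproduces this row, so those 8 are the full class: H/Stay/k/Hi/e, H/Stay/k/Hi/c, H/Stay/k/Lo/e, H/Stay/k/Lo/c, H/Out/k/Hi/e, H/Out/k/Hi/c, H/Out/k/Lo/e, H/Out/k/Lo/c.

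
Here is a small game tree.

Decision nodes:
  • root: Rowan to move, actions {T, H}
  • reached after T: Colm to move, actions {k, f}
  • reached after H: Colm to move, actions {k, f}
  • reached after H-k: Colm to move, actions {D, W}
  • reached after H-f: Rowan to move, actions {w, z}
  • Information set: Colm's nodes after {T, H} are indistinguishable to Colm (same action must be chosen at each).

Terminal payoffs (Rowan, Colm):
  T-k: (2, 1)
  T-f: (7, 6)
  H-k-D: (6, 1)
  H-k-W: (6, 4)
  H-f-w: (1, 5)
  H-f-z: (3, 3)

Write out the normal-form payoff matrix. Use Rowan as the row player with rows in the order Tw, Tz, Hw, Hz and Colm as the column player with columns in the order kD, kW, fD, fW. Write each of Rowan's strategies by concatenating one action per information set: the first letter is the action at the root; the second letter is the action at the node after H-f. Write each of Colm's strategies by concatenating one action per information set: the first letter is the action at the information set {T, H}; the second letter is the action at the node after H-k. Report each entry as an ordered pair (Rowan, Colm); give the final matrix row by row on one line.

           kD       kW       fD       fW
  Tw    (2,1)    (2,1)    (7,6)    (7,6)
  Tz    (2,1)    (2,1)    (7,6)    (7,6)
  Hw    (6,1)    (6,4)    (1,5)    (1,5)
  Hz    (6,1)    (6,4)    (3,3)    (3,3)

Tw: (2,1) (2,1) (7,6) (7,6) | Tz: (2,1) (2,1) (7,6) (7,6) | Hw: (6,1) (6,4) (1,5) (1,5) | Hz: (6,1) (6,4) (3,3) (3,3)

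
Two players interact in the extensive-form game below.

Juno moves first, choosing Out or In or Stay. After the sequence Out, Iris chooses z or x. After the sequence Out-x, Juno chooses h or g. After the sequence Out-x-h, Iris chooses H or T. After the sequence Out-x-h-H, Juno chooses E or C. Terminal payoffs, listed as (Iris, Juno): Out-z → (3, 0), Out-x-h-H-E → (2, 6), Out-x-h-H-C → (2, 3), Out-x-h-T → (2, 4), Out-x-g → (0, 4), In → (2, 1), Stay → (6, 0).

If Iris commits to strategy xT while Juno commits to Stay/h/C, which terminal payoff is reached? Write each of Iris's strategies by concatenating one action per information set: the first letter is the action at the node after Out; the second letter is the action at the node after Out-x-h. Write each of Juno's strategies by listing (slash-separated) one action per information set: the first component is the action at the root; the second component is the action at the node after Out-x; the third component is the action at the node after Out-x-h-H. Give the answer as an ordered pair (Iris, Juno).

(6, 0)

Trace the play path from the root:
  Juno plays Stay
→ terminal payoff (6, 0).
(Iris's choice at the node after Out is never reached on this path, so it doesn't affect the outcome.)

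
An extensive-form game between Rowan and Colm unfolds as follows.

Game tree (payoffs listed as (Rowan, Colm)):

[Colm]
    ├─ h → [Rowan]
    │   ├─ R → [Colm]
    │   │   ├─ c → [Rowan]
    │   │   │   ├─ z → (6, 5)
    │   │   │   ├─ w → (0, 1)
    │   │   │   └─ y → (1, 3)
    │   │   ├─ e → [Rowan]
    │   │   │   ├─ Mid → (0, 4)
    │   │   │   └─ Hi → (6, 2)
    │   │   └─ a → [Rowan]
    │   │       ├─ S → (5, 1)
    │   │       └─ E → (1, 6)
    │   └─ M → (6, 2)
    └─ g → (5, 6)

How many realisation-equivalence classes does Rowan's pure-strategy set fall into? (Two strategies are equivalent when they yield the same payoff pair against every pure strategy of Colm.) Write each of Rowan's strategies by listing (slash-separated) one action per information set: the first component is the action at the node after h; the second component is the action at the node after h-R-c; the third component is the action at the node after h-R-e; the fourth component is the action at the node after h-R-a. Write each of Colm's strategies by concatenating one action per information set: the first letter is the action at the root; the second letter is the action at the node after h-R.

13

Rowan has 24 pure strategies: R/z/Mid/S, R/z/Mid/E, R/z/Hi/S, R/z/Hi/E, R/w/Mid/S, R/w/Mid/E, R/w/Hi/S, R/w/Hi/E, R/y/Mid/S, R/y/Mid/E, R/y/Hi/S, R/y/Hi/E, M/z/Mid/S, M/z/Mid/E, M/z/Hi/S, M/z/Hi/E, M/w/Mid/S, M/w/Mid/E, M/w/Hi/S, M/w/Hi/E, M/y/Mid/S, M/y/Mid/E, M/y/Hi/S, M/y/Hi/E. Columns: hc, he, ha, gc, ge, ga.
{R/z/Mid/S} → row (6,5) (0,4) (5,1) (5,6) (5,6) (5,6)
{R/z/Mid/E} → row (6,5) (0,4) (1,6) (5,6) (5,6) (5,6)
{R/z/Hi/S} → row (6,5) (6,2) (5,1) (5,6) (5,6) (5,6)
{R/z/Hi/E} → row (6,5) (6,2) (1,6) (5,6) (5,6) (5,6)
{R/w/Mid/S} → row (0,1) (0,4) (5,1) (5,6) (5,6) (5,6)
{R/w/Mid/E} → row (0,1) (0,4) (1,6) (5,6) (5,6) (5,6)
{R/w/Hi/S} → row (0,1) (6,2) (5,1) (5,6) (5,6) (5,6)
{R/w/Hi/E} → row (0,1) (6,2) (1,6) (5,6) (5,6) (5,6)
{R/y/Mid/S} → row (1,3) (0,4) (5,1) (5,6) (5,6) (5,6)
{R/y/Mid/E} → row (1,3) (0,4) (1,6) (5,6) (5,6) (5,6)
{R/y/Hi/S} → row (1,3) (6,2) (5,1) (5,6) (5,6) (5,6)
{R/y/Hi/E} → row (1,3) (6,2) (1,6) (5,6) (5,6) (5,6)
{M/z/Mid/S, M/z/Mid/E, M/z/Hi/S, M/z/Hi/E, M/w/Mid/S, M/w/Mid/E, M/w/Hi/S, M/w/Hi/E, M/y/Mid/S, M/y/Mid/E, M/y/Hi/S, M/y/Hi/E} → row (6,2) (6,2) (6,2) (5,6) (5,6) (5,6)
That's 13 distinct rows out of 24 strategies.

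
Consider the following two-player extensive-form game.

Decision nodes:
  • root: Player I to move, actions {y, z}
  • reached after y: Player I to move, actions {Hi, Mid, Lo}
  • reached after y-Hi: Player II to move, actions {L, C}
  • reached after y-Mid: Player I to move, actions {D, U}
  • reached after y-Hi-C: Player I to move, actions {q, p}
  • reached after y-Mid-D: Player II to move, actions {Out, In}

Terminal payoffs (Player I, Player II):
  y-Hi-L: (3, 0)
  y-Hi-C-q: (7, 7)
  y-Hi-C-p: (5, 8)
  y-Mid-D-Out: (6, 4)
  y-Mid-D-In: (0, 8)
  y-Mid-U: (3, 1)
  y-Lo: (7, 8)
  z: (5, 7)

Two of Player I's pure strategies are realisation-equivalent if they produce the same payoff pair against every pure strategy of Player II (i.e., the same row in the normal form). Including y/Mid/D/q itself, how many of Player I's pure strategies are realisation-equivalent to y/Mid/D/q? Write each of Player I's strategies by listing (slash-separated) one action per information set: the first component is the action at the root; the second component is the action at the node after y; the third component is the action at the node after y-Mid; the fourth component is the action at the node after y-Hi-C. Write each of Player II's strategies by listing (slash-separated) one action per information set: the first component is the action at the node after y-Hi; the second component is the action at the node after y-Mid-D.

Row for y/Mid/D/q (columns L/Out, L/In, C/Out, C/In): (6,4) (0,8) (6,4) (0,8).
Under y/Mid/D/q, Player I's choice at the node after y-Hi-C can never be reached regardless of what Player II does, so varying those choices leaves every outcome unchanged.
Holding the reachable choices fixed and varying the unreachable one freely already gives 2 equivalent strategies.
No other strategy reproduces this row, so those 2 are the full class: y/Mid/D/q, y/Mid/D/p.

2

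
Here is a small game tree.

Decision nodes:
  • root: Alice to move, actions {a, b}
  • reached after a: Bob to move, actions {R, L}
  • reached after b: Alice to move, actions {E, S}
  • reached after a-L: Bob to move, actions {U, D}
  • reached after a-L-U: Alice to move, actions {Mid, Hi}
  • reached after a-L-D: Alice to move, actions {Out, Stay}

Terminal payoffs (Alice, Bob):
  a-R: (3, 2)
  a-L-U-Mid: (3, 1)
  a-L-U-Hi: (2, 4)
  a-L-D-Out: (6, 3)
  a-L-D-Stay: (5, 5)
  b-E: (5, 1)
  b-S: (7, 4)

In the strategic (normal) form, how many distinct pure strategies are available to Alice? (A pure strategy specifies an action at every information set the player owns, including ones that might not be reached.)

16

Alice owns the root with actions {a, b} — two choices.
Alice owns the node after b with actions {E, S} — two choices.
Alice owns the node after a-L-U with actions {Mid, Hi} — two choices.
Alice owns the node after a-L-D with actions {Out, Stay} — two choices.
A pure strategy fixes one action at each information set independently, so the count is the product 2 × 2 × 2 × 2 = 16.
(For reference, Bob has 4 pure strategies, giving a 16×4 normal-form matrix.)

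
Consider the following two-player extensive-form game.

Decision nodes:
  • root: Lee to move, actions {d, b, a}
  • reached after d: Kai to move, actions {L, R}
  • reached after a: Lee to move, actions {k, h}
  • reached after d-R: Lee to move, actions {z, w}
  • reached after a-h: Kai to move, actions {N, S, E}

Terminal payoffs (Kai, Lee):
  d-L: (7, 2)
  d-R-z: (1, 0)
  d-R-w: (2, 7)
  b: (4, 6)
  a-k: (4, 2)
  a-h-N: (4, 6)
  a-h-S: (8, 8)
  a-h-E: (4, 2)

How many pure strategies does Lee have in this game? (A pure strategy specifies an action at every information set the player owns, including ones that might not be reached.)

Lee owns the root with actions {d, b, a} — three choices.
Lee owns the node after a with actions {k, h} — two choices.
Lee owns the node after d-R with actions {z, w} — two choices.
A pure strategy fixes one action at each information set independently, so the count is the product 3 × 2 × 2 = 12.
(For reference, Kai has 6 pure strategies, giving a 12×6 normal-form matrix.)

12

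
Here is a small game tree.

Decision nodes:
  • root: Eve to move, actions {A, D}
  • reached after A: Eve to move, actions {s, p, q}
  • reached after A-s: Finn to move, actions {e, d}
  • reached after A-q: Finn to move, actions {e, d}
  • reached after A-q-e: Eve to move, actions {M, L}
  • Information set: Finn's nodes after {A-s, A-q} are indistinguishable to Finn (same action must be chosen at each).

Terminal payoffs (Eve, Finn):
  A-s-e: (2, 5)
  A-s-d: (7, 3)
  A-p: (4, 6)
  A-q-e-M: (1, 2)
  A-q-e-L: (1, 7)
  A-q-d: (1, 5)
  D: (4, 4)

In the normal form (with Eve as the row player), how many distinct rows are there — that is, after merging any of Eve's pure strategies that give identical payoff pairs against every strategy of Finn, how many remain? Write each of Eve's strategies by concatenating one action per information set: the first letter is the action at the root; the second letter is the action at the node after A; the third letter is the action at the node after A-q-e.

5

Eve has 12 pure strategies: AsM, AsL, ApM, ApL, AqM, AqL, DsM, DsL, DpM, DpL, DqM, DqL. Columns: e, d.
{AsM, AsL} → row (2,5) (7,3)
{ApM, ApL} → row (4,6) (4,6)
{AqM} → row (1,2) (1,5)
{AqL} → row (1,7) (1,5)
{DsM, DsL, DpM, DpL, DqM, DqL} → row (4,4) (4,4)
That's 5 distinct rows out of 12 strategies.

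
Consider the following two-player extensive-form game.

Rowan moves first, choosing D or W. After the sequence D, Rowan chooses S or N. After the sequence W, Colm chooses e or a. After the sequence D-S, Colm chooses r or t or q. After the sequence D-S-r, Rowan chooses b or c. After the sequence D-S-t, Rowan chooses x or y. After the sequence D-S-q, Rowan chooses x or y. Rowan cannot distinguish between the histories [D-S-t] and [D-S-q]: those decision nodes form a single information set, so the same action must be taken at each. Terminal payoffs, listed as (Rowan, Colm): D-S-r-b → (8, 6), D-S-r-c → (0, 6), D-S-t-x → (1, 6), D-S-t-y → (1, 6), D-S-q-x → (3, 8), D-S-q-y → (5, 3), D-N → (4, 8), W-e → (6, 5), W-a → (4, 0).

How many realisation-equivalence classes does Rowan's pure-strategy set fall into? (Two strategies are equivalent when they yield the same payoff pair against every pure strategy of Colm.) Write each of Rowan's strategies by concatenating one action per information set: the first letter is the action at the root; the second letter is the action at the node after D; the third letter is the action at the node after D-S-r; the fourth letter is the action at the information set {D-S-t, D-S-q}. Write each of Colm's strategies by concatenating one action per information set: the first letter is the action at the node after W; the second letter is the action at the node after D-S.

6

Rowan has 16 pure strategies: DSbx, DSby, DScx, DScy, DNbx, DNby, DNcx, DNcy, WSbx, WSby, WScx, WScy, WNbx, WNby, WNcx, WNcy. Columns: er, et, eq, ar, at, aq.
{DSbx} → row (8,6) (1,6) (3,8) (8,6) (1,6) (3,8)
{DSby} → row (8,6) (1,6) (5,3) (8,6) (1,6) (5,3)
{DScx} → row (0,6) (1,6) (3,8) (0,6) (1,6) (3,8)
{DScy} → row (0,6) (1,6) (5,3) (0,6) (1,6) (5,3)
{DNbx, DNby, DNcx, DNcy} → row (4,8) (4,8) (4,8) (4,8) (4,8) (4,8)
{WSbx, WSby, WScx, WScy, WNbx, WNby, WNcx, WNcy} → row (6,5) (6,5) (6,5) (4,0) (4,0) (4,0)
That's 6 distinct rows out of 16 strategies.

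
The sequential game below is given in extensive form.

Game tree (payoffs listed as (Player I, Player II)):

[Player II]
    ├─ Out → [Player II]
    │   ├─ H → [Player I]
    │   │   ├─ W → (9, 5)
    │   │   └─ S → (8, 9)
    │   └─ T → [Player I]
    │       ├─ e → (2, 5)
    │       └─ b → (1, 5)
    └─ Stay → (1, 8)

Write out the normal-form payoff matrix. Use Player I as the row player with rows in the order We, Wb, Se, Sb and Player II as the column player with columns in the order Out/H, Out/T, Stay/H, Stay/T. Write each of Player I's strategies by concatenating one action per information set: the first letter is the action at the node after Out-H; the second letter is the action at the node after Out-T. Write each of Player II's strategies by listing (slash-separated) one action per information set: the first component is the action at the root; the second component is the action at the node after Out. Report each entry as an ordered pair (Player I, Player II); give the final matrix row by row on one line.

Row We: Out/H→(9,5), Out/T→(2,5), Stay/H→(1,8), Stay/T→(1,8)
Row Wb: Out/H→(9,5), Out/T→(1,5), Stay/H→(1,8), Stay/T→(1,8)
Row Se: Out/H→(8,9), Out/T→(2,5), Stay/H→(1,8), Stay/T→(1,8)
Row Sb: Out/H→(8,9), Out/T→(1,5), Stay/H→(1,8), Stay/T→(1,8)

We: (9,5) (2,5) (1,8) (1,8) | Wb: (9,5) (1,5) (1,8) (1,8) | Se: (8,9) (2,5) (1,8) (1,8) | Sb: (8,9) (1,5) (1,8) (1,8)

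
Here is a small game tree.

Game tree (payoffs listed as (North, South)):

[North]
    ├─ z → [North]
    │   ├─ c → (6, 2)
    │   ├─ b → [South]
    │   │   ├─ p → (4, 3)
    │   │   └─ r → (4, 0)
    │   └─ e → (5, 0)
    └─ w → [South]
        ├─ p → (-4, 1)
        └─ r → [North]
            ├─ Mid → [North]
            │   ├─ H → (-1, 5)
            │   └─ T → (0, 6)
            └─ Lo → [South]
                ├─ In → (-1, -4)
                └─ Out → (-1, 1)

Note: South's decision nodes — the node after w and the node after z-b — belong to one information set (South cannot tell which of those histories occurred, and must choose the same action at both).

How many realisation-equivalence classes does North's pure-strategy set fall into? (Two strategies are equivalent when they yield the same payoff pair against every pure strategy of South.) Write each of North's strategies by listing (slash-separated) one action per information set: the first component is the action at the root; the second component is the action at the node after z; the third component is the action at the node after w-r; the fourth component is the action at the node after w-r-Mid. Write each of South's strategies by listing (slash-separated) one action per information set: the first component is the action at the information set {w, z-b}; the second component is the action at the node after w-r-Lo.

North has 24 pure strategies: z/c/Mid/H, z/c/Mid/T, z/c/Lo/H, z/c/Lo/T, z/b/Mid/H, z/b/Mid/T, z/b/Lo/H, z/b/Lo/T, z/e/Mid/H, z/e/Mid/T, z/e/Lo/H, z/e/Lo/T, w/c/Mid/H, w/c/Mid/T, w/c/Lo/H, w/c/Lo/T, w/b/Mid/H, w/b/Mid/T, w/b/Lo/H, w/b/Lo/T, w/e/Mid/H, w/e/Mid/T, w/e/Lo/H, w/e/Lo/T. Columns: p/In, p/Out, r/In, r/Out.
{z/c/Mid/H, z/c/Mid/T, z/c/Lo/H, z/c/Lo/T} → row (6,2) (6,2) (6,2) (6,2)
{z/b/Mid/H, z/b/Mid/T, z/b/Lo/H, z/b/Lo/T} → row (4,3) (4,3) (4,0) (4,0)
{z/e/Mid/H, z/e/Mid/T, z/e/Lo/H, z/e/Lo/T} → row (5,0) (5,0) (5,0) (5,0)
{w/c/Mid/H, w/b/Mid/H, w/e/Mid/H} → row (-4,1) (-4,1) (-1,5) (-1,5)
{w/c/Mid/T, w/b/Mid/T, w/e/Mid/T} → row (-4,1) (-4,1) (0,6) (0,6)
{w/c/Lo/H, w/c/Lo/T, w/b/Lo/H, w/b/Lo/T, w/e/Lo/H, w/e/Lo/T} → row (-4,1) (-4,1) (-1,-4) (-1,1)
That's 6 distinct rows out of 24 strategies.

6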